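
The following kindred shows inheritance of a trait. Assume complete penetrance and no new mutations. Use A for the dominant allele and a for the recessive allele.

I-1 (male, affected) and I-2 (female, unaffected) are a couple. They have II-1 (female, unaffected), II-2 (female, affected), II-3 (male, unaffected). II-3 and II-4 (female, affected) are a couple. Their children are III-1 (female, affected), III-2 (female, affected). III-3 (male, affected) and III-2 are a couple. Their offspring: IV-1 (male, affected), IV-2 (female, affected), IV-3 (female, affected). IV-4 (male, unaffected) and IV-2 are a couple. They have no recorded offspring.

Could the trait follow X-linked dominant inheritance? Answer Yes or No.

No

Under X-linked dominant, II-1 (unaffected, female) cannot arise from I-1 (affected) × I-2 (unaffected).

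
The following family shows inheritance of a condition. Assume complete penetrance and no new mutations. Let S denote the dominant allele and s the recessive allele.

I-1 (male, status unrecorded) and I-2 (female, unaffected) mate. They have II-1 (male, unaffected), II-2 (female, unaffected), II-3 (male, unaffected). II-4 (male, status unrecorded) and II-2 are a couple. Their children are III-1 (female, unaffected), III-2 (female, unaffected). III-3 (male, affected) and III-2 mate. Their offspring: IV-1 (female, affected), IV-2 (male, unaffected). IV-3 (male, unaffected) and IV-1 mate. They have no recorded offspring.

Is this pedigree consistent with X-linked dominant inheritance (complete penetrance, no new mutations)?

A consistent assignment under X-linked dominant exists: I-1 X^s Y, I-2 X^s X^s, II-1 X^s Y, II-2 X^s X^s, II-3 X^s Y, II-4 X^s Y, III-1 X^s X^s, III-2 X^s X^s, III-3 X^S Y, IV-1 X^S X^s, IV-2 X^s Y, IV-3 X^s Y.
In this assignment every recorded phenotype matches its genotype and every non-founder's genotype is obtainable from its parents' genotypes, so the pedigree is consistent.

Yes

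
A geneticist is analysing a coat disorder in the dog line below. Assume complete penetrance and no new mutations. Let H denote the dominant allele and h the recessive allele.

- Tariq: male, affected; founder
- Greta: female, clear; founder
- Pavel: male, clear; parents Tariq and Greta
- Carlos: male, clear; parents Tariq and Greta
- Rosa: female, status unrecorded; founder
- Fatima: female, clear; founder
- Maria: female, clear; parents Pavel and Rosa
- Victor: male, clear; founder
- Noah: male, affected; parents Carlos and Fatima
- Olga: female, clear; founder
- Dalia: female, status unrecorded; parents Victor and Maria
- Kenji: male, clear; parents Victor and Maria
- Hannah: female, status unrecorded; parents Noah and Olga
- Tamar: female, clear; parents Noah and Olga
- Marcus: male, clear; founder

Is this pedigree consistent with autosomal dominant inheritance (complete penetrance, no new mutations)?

No

Under autosomal dominant, Noah (affected, male) cannot arise from Carlos (clear) × Fatima (clear).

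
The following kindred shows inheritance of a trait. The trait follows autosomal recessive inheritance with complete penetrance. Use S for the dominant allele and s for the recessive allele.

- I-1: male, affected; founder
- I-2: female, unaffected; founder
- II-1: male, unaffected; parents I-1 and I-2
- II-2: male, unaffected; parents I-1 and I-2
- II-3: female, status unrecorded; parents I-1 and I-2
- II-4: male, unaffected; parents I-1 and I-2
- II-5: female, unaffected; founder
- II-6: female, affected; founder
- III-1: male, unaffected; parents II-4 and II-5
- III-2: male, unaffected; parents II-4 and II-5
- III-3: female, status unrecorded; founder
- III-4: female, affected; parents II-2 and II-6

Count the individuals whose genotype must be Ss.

Obligate heterozygotes: II-1 is unaffected so carries S and received s from I-1 (ss), so II-1 is Ss; II-2 is unaffected so carries S and received s from I-1 (ss), so II-2 is Ss; II-4 is unaffected so carries S and received s from I-1 (ss), so II-4 is Ss.
Every other individual is either homozygous by phenotype or has at least one consistent homozygous assignment, so the count is 3.

3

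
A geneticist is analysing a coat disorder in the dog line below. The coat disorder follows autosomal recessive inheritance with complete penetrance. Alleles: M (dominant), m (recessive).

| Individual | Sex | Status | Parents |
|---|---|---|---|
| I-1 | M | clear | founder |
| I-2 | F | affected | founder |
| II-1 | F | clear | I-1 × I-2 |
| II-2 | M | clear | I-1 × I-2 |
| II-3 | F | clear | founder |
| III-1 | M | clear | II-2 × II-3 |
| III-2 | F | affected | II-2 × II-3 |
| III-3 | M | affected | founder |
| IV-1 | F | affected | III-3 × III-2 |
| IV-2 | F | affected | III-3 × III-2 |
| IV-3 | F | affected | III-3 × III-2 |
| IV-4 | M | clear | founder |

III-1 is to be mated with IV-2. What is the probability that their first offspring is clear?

II-2 is clear so carries M and received m from I-2 (mm), so II-2 is Mm.
II-3 is clear so carries M and passed m to III-2 (mm), so II-3 is Mm.
III-1 is a clear offspring of II-2 (Mm) × II-3 (Mm), whose cross gives 1/4 MM : 1/2 Mm : 1/4 mm; conditioning on being clear, III-1 is MM with probability 1/3, Mm with probability 2/3.
IV-2 is affected, so IV-2 is mm.
Summing over parental genotype combinations, P(offspring is clear) = 1/3·1 + 2/3·1/2 = 2/3.

2/3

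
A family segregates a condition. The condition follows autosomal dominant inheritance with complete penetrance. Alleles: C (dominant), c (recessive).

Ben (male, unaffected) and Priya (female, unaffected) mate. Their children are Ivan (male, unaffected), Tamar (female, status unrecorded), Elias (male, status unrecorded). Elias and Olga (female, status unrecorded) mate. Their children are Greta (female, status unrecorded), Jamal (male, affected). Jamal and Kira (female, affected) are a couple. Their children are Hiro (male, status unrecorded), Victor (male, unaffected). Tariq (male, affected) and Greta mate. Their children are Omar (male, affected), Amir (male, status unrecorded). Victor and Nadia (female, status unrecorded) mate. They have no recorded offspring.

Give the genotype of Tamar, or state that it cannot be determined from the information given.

cc

From phenotype alone, Tamar is CC or Cc or cc.
Tamar received c from Ben (cc) and received c from Priya (cc), so Tamar is cc.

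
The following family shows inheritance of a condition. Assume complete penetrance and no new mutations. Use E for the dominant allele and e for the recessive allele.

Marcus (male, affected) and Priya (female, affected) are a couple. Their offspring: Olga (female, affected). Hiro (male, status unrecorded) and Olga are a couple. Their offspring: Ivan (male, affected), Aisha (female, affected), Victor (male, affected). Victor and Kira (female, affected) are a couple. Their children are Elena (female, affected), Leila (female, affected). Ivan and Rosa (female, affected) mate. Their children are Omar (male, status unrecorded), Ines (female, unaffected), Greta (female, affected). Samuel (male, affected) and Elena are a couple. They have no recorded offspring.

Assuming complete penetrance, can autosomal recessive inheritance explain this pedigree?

Under autosomal recessive, Ines (unaffected, female) cannot arise from Ivan (affected) × Rosa (affected).

No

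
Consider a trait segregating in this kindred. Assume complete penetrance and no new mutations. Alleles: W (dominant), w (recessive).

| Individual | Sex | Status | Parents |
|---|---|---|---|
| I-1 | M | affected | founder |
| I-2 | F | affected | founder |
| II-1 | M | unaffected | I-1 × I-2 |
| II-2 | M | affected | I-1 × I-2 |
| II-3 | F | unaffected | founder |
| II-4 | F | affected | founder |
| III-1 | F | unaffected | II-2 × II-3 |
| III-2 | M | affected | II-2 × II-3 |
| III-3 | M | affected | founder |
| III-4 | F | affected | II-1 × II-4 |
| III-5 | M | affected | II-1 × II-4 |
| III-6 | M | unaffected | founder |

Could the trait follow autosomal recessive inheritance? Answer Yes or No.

No

Under autosomal recessive, II-1 (unaffected, male) cannot arise from I-1 (affected) × I-2 (affected).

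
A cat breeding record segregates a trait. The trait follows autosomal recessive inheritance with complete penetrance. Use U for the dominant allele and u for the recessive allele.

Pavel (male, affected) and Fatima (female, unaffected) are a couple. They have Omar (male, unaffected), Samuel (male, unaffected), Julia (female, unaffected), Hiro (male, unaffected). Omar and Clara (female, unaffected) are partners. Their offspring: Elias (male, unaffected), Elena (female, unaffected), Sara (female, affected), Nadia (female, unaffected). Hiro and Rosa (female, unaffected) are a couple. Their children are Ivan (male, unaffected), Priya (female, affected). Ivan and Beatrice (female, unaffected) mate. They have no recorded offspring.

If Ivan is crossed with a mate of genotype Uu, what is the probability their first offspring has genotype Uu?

Hiro is unaffected so carries U and received u from Pavel (uu), so Hiro is Uu.
Rosa is unaffected so carries U and passed u to Priya (uu), so Rosa is Uu.
Ivan is an unaffected offspring of Hiro (Uu) × Rosa (Uu), whose cross gives 1/4 UU : 1/2 Uu : 1/4 uu; conditioning on being unaffected, Ivan is UU with probability 1/3, Uu with probability 2/3.
Summing over parental genotype combinations, P(offspring has genotype Uu) = 1/3·1/2 + 2/3·1/2 = 1/2.

1/2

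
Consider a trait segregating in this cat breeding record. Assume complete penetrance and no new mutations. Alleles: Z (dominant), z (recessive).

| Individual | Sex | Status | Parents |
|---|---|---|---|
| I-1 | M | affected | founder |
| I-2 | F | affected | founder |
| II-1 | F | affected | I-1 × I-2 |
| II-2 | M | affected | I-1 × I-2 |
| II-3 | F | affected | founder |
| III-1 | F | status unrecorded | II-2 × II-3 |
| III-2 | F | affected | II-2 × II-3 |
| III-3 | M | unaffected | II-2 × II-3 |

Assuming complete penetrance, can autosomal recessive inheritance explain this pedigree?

No

Under autosomal recessive, III-3 (unaffected, male) cannot arise from II-2 (affected) × II-3 (affected).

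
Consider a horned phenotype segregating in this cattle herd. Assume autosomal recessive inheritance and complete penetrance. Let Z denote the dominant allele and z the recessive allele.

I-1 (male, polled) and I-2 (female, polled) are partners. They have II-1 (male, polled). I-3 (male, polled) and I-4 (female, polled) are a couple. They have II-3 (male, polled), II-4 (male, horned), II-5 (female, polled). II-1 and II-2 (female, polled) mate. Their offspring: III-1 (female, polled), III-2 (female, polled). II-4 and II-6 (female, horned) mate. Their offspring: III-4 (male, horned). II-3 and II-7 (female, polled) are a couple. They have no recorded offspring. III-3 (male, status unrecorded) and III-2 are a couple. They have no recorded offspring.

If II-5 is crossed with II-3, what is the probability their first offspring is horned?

I-3 is polled so carries Z and passed z to II-4 (zz), so I-3 is Zz.
I-4 is polled so carries Z and passed z to II-4 (zz), so I-4 is Zz.
II-5 is a polled offspring of I-3 (Zz) × I-4 (Zz), whose cross gives 1/4 ZZ : 1/2 Zz : 1/4 zz; conditioning on being polled, II-5 is ZZ with probability 1/3, Zz with probability 2/3.
II-3 is a polled offspring of I-3 (Zz) × I-4 (Zz), whose cross gives 1/4 ZZ : 1/2 Zz : 1/4 zz; conditioning on being polled, II-3 is ZZ with probability 1/3, Zz with probability 2/3.
Summing over parental genotype combinations, P(offspring is horned) = 4/9·1/4 = 1/9.

1/9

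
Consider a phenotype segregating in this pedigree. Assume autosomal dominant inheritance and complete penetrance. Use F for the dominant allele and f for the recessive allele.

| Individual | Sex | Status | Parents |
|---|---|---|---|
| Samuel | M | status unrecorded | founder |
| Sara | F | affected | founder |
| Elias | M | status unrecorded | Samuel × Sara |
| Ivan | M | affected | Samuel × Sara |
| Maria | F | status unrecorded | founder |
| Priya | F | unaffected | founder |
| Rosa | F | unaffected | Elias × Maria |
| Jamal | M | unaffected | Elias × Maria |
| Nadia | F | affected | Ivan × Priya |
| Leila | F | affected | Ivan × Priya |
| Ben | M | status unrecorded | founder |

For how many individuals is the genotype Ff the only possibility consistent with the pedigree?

Obligate heterozygotes: Nadia is affected so carries F and received f from Priya (ff), so Nadia is Ff; Leila is affected so carries F and received f from Priya (ff), so Leila is Ff.
Every other individual is either homozygous by phenotype or has at least one consistent homozygous assignment, so the count is 2.

2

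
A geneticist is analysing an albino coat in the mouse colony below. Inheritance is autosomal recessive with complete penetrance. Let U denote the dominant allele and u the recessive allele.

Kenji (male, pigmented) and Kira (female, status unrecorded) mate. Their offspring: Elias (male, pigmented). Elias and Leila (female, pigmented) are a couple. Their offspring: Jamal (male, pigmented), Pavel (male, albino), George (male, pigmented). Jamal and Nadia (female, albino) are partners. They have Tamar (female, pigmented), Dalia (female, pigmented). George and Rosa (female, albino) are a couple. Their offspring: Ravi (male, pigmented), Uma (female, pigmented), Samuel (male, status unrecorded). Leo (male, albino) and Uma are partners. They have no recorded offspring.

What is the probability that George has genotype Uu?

1/3

Elias is pigmented so carries U and passed u to Pavel (uu), so Elias is Uu.
Leila is pigmented so carries U and passed u to Pavel (uu), so Leila is Uu.
Their cross gives offspring ratios 1/4 UU : 1/2 Uu : 1/4 uu. Conditioning on George being pigmented, P(Uu) = 1/2 / 3/4 = 2/3 before taking George's own offspring into account.
Rosa is albino, so Rosa is uu.
Now use George's offspring. Probability of each recorded status — pigmented son Ravi: 1/2 if George is Uu, 1 if UU; pigmented daughter Uma: 1/2 if George is Uu, 1 if UU. (Samuel: equally likely either way, so uninformative.)
Bayes: P(Uu) = 2/3·1/4 / (2/3·1/4 + 1/3·1) = 1/3.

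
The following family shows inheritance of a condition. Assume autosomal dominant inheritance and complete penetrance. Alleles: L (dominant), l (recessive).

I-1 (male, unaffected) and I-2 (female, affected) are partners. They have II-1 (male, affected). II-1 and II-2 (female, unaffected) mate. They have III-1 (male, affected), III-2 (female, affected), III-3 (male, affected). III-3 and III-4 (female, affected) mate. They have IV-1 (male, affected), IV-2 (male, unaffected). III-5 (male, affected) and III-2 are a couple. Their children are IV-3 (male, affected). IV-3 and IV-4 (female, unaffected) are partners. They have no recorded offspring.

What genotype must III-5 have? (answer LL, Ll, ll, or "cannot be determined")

III-5's phenotype allows LL or Ll, and no parent or child forces a single allele at both positions; consistent genotype assignments exist with III-5 as LL or Ll.

cannot be determined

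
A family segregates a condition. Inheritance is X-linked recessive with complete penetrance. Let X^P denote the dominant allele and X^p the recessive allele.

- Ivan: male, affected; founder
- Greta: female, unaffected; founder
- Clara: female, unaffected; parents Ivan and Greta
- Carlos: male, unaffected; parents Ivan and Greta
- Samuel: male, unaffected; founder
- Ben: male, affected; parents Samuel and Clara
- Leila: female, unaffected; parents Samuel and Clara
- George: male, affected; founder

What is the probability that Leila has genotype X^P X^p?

1/2

Samuel is unaffected, so Samuel is X^P Y.
Clara is unaffected so carries P and received p from Ivan (X^p Y), so Clara is X^P X^p.
Their cross gives offspring ratios 1/2 X^P X^P : 1/2 X^P X^p. Conditioning on Leila being unaffected, P(X^P X^p) = 1/2 / 1 = 1/2.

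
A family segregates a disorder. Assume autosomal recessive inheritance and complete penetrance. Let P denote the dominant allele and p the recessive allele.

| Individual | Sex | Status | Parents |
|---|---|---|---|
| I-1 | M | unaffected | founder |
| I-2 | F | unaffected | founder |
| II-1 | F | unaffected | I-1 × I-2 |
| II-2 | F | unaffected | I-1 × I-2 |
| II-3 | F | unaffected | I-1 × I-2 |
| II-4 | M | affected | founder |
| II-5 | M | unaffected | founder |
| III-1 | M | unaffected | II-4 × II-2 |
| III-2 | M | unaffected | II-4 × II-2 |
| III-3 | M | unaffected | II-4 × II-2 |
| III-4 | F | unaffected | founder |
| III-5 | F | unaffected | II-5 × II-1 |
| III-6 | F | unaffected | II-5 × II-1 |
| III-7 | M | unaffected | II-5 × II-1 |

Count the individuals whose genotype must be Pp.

3

Obligate heterozygotes: III-1 is unaffected so carries P and received p from II-4 (pp), so III-1 is Pp; III-2 is unaffected so carries P and received p from II-4 (pp), so III-2 is Pp; III-3 is unaffected so carries P and received p from II-4 (pp), so III-3 is Pp.
Every other individual is either homozygous by phenotype or has at least one consistent homozygous assignment, so the count is 3.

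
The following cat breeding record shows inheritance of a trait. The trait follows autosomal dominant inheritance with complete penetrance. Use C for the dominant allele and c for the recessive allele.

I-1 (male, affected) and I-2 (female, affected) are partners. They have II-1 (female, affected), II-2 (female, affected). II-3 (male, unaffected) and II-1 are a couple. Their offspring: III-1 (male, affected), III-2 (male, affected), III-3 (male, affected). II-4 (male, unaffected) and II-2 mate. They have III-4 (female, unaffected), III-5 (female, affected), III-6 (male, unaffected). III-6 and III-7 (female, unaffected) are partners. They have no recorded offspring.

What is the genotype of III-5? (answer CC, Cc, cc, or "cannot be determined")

Cc

From phenotype alone, III-5 is CC or Cc.
III-5 is affected so carries C and received c from II-4 (cc), so III-5 is Cc.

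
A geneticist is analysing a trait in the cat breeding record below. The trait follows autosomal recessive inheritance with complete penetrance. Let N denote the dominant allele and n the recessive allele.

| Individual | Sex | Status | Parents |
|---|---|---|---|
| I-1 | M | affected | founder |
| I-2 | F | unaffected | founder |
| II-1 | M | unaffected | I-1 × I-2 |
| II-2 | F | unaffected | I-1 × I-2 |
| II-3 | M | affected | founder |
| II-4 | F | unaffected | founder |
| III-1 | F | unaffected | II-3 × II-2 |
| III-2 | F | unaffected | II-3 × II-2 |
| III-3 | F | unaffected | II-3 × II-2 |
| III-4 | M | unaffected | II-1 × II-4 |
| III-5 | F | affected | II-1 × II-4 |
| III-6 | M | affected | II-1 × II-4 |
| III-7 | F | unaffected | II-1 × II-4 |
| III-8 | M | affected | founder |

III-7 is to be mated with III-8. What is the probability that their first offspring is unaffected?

2/3

II-1 is unaffected so carries N and received n from I-1 (nn), so II-1 is Nn.
II-4 is unaffected so carries N and passed n to III-5 (nn), so II-4 is Nn.
III-7 is an unaffected offspring of II-1 (Nn) × II-4 (Nn), whose cross gives 1/4 NN : 1/2 Nn : 1/4 nn; conditioning on being unaffected, III-7 is NN with probability 1/3, Nn with probability 2/3.
III-8 is affected, so III-8 is nn.
Summing over parental genotype combinations, P(offspring is unaffected) = 1/3·1 + 2/3·1/2 = 2/3.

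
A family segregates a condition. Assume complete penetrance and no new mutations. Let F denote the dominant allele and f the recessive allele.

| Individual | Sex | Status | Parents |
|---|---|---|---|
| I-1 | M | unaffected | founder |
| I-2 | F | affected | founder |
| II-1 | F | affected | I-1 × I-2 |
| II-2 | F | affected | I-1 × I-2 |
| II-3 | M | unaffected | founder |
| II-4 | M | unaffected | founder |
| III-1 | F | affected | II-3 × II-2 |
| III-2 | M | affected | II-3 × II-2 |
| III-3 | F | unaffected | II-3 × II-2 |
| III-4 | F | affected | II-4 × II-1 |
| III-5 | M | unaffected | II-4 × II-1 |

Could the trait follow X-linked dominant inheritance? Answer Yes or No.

Yes

A consistent assignment under X-linked dominant exists: I-1 X^f Y, I-2 X^F X^F, II-1 X^F X^f, II-2 X^F X^f, II-3 X^f Y, II-4 X^f Y, III-1 X^F X^f, III-2 X^F Y, III-3 X^f X^f, III-4 X^F X^f, III-5 X^f Y.
In this assignment every recorded phenotype matches its genotype and every non-founder's genotype is obtainable from its parents' genotypes, so the pedigree is consistent.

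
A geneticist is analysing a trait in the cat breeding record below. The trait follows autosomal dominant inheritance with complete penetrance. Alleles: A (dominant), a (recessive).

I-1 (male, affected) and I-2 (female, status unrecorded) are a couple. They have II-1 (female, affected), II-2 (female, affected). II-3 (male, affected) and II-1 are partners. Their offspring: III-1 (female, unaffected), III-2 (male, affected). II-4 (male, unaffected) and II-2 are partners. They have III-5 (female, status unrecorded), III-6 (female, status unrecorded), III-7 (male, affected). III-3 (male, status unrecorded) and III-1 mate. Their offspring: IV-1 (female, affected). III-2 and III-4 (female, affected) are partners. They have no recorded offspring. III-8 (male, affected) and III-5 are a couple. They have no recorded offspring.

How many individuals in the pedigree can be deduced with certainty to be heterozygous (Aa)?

Obligate heterozygotes: II-1 is affected so carries A and passed a to III-1 (aa), so II-1 is Aa; II-3 is affected so carries A and passed a to III-1 (aa), so II-3 is Aa; III-7 is affected so carries A and received a from II-4 (aa), so III-7 is Aa; IV-1 is affected so carries A and received a from III-1 (aa), so IV-1 is Aa.
Every other individual is either homozygous by phenotype or has at least one consistent homozygous assignment, so the count is 4.

4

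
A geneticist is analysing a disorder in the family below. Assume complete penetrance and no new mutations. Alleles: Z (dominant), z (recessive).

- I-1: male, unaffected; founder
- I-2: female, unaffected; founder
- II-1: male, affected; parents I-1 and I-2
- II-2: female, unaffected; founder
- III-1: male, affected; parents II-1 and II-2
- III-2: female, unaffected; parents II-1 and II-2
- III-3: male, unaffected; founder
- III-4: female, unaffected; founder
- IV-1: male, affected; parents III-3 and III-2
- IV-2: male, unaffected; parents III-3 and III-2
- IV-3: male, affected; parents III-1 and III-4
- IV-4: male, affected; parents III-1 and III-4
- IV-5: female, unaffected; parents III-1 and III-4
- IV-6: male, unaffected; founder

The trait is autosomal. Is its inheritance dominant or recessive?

recessive

I-1 and I-2 are both unaffected yet have an affected child II-1. Under dominance, an affected child requires at least one affected parent, so the trait cannot be dominant.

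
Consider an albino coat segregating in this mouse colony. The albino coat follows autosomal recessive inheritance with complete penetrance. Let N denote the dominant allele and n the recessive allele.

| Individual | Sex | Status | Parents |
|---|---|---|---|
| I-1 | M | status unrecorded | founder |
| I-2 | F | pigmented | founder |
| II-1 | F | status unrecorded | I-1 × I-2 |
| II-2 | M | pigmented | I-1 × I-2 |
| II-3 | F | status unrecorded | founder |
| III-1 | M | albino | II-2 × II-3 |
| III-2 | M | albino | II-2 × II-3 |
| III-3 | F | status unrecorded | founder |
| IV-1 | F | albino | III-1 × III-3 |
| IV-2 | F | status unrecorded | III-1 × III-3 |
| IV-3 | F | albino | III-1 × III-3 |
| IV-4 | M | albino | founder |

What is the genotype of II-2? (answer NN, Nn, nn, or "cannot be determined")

Nn

From phenotype alone, II-2 is NN or Nn.
II-2 is pigmented so carries N and passed n to III-1 (nn), so II-2 is Nn.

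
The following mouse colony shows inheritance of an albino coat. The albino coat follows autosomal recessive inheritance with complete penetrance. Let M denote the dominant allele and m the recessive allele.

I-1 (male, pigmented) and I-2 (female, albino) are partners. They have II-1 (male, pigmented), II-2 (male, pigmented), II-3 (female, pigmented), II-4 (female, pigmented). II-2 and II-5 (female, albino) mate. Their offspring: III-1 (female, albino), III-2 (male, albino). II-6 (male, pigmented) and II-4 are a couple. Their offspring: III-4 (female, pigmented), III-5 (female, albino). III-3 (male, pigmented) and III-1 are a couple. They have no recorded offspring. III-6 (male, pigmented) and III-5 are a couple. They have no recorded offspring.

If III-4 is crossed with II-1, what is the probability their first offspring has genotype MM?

II-6 is pigmented so carries M and passed m to III-5 (mm), so II-6 is Mm.
II-4 is pigmented so carries M and received m from I-2 (mm), so II-4 is Mm.
III-4 is a pigmented offspring of II-6 (Mm) × II-4 (Mm), whose cross gives 1/4 MM : 1/2 Mm : 1/4 mm; conditioning on being pigmented, III-4 is MM with probability 1/3, Mm with probability 2/3.
II-1 is pigmented so carries M and received m from I-2 (mm), so II-1 is Mm.
Summing over parental genotype combinations, P(offspring has genotype MM) = 1/3·1/2 + 2/3·1/4 = 1/3.

1/3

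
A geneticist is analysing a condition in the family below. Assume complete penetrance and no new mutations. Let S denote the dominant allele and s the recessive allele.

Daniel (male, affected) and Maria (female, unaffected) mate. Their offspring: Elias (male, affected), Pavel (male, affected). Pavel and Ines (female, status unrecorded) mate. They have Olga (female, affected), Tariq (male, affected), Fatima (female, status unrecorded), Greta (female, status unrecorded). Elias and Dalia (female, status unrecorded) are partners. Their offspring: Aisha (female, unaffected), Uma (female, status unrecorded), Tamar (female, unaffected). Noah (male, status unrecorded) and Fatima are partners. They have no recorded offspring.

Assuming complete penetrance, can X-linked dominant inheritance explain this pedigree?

Under X-linked dominant, Elias (affected, male) cannot arise from Daniel (affected) × Maria (unaffected).

No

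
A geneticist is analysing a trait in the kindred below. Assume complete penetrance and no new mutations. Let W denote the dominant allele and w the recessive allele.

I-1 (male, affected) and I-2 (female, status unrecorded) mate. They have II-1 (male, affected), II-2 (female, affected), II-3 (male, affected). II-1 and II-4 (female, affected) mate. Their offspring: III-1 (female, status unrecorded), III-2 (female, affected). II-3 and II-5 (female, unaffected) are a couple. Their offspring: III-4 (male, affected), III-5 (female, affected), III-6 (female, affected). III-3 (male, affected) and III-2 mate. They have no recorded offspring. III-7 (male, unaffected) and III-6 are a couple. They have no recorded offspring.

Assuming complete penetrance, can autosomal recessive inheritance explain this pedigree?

A consistent assignment under autosomal recessive exists: I-1 ww, I-2 Ww, II-1 ww, II-2 ww, II-3 ww, II-4 ww, II-5 Ww, III-1 ww, III-2 ww, III-3 ww, III-4 ww, III-5 ww, III-6 ww, III-7 WW.
In this assignment every recorded phenotype matches its genotype and every non-founder's genotype is obtainable from its parents' genotypes, so the pedigree is consistent.

Yes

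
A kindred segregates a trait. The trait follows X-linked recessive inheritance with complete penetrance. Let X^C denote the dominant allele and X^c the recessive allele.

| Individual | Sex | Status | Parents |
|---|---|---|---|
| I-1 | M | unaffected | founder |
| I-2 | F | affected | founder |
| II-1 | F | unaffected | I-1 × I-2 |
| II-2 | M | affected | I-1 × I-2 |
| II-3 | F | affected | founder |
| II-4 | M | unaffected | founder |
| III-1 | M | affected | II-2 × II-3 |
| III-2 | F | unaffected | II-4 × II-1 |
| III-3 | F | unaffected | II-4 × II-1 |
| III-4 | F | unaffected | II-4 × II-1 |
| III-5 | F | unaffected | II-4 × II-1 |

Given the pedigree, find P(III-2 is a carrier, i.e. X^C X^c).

II-4 is unaffected, so II-4 is X^C Y.
II-1 is unaffected so carries C and received c from I-2 (X^c X^c), so II-1 is X^C X^c.
Their cross gives offspring ratios 1/2 X^C X^C : 1/2 X^C X^c. Conditioning on III-2 being unaffected, P(X^C X^c) = 1/2 / 1 = 1/2.

1/2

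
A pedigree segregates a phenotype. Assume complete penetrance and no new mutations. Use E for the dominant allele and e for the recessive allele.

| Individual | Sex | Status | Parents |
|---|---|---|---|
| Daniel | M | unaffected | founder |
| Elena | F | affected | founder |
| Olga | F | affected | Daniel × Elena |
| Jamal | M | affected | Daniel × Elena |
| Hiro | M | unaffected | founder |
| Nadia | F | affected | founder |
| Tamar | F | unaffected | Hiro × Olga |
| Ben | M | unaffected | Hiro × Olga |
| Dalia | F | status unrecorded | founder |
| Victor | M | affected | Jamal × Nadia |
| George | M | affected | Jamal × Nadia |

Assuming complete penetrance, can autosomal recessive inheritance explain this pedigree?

A consistent assignment under autosomal recessive exists: Daniel Ee, Elena ee, Olga ee, Jamal ee, Hiro EE, Nadia ee, Tamar Ee, Ben Ee, Dalia EE, Victor ee, George ee.
In this assignment every recorded phenotype matches its genotype and every non-founder's genotype is obtainable from its parents' genotypes, so the pedigree is consistent.

Yes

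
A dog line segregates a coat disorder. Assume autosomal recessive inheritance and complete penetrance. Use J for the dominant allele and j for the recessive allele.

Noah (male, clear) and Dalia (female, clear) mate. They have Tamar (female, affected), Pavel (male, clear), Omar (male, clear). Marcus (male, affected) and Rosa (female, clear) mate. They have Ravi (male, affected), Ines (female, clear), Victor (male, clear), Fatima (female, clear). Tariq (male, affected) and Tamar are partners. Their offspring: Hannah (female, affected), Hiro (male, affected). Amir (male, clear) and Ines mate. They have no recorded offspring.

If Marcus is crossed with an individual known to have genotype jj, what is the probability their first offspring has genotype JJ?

0

Marcus is affected, so Marcus is jj.
The cross gives 1 jj, so P(offspring has genotype JJ) = 0.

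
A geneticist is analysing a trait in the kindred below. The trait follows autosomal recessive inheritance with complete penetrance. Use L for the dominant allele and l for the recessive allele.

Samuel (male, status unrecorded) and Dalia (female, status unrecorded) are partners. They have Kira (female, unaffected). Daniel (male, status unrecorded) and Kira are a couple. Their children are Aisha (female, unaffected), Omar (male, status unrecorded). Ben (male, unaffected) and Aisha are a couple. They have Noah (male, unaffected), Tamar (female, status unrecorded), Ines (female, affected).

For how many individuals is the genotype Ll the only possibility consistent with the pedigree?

2

Obligate heterozygotes: Aisha is unaffected so carries L and passed l to Ines (ll), so Aisha is Ll; Ben is unaffected so carries L and passed l to Ines (ll), so Ben is Ll.
Every other individual is either homozygous by phenotype or has at least one consistent homozygous assignment, so the count is 2.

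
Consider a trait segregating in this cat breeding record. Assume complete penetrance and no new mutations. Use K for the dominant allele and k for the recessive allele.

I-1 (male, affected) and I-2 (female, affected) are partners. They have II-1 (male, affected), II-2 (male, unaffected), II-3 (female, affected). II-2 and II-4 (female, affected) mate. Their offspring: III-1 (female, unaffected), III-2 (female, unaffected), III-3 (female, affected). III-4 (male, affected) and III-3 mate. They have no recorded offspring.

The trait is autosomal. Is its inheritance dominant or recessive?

dominant

I-1 and I-2 are both affected yet have an unaffected child II-2. Under a recessive model two affected parents are homozygous and every child would be affected, so the trait cannot be recessive.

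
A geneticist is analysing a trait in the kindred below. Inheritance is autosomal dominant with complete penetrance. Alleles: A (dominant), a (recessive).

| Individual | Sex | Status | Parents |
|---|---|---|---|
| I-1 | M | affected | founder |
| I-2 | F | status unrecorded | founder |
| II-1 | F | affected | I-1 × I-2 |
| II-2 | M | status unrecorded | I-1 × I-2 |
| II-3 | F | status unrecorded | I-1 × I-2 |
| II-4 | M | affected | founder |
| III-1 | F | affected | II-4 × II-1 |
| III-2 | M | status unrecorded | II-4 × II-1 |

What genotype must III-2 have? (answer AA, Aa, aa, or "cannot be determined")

cannot be determined

III-2's phenotype is unrecorded, and no parent or child forces a single allele at both positions; consistent genotype assignments exist with III-2 as AA or Aa or aa.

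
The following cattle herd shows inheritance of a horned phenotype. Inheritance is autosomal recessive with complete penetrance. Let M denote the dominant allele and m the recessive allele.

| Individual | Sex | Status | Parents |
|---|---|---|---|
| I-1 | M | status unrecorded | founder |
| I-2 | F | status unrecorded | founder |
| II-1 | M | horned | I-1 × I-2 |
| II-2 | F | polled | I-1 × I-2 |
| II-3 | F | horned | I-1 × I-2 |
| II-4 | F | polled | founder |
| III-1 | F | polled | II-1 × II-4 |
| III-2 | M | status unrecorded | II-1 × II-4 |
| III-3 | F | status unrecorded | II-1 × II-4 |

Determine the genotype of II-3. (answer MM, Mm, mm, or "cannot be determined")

II-3 is horned, so II-3 is mm.

mm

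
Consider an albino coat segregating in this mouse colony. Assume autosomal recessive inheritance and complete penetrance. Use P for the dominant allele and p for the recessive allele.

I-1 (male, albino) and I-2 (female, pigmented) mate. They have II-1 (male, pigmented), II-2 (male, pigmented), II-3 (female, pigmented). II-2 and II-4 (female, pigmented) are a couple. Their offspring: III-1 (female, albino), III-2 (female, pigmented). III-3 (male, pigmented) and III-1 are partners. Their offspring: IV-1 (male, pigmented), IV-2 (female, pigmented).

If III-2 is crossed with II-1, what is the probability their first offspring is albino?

II-2 is pigmented so carries P and received p from I-1 (pp), so II-2 is Pp.
II-4 is pigmented so carries P and passed p to III-1 (pp), so II-4 is Pp.
III-2 is a pigmented offspring of II-2 (Pp) × II-4 (Pp), whose cross gives 1/4 PP : 1/2 Pp : 1/4 pp; conditioning on being pigmented, III-2 is PP with probability 1/3, Pp with probability 2/3.
II-1 is pigmented so carries P and received p from I-1 (pp), so II-1 is Pp.
Summing over parental genotype combinations, P(offspring is albino) = 2/3·1/4 = 1/6.

1/6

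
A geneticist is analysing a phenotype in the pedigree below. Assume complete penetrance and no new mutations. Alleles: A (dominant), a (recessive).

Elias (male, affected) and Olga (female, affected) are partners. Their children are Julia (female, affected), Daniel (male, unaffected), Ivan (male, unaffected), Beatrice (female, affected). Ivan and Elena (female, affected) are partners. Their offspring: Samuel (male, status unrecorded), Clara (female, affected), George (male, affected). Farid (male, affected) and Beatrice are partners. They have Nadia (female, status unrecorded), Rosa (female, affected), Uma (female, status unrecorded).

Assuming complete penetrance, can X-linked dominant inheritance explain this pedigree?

Yes

A consistent assignment under X-linked dominant exists: Elias X^A Y, Olga X^A X^a, Julia X^A X^A, Daniel X^a Y, Ivan X^a Y, Beatrice X^A X^A, Elena X^A X^A, Farid X^A Y, Samuel X^A Y, Clara X^A X^a, George X^A Y, Nadia X^A X^A, Rosa X^A X^A, Uma X^A X^A.
In this assignment every recorded phenotype matches its genotype and every non-founder's genotype is obtainable from its parents' genotypes, so the pedigree is consistent.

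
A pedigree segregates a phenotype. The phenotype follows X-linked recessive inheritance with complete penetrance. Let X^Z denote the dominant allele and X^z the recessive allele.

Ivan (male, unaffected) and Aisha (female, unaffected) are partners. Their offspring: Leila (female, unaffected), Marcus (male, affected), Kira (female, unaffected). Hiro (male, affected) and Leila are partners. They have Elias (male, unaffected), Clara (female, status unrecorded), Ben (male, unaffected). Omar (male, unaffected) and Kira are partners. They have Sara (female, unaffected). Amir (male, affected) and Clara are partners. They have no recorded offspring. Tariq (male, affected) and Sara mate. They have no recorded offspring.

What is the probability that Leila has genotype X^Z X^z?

Ivan is unaffected, so Ivan is X^Z Y.
Aisha is unaffected so carries Z and passed z to Marcus (X^z Y), so Aisha is X^Z X^z.
Their cross gives offspring ratios 1/2 X^Z X^Z : 1/2 X^Z X^z. Conditioning on Leila being unaffected, P(X^Z X^z) = 1/2 / 1 = 1/2 before taking Leila's own offspring into account.
Hiro is affected, so Hiro is X^z Y.
Now use Leila's offspring. Probability of each recorded status — unaffected son Elias: 1/2 if Leila is X^Z X^z, 1 if X^Z X^Z; unaffected son Ben: 1/2 if Leila is X^Z X^z, 1 if X^Z X^Z. (Clara: equally likely either way, so uninformative.)
Bayes: P(X^Z X^z) = 1/2·1/4 / (1/2·1/4 + 1/2·1) = 1/5.

1/5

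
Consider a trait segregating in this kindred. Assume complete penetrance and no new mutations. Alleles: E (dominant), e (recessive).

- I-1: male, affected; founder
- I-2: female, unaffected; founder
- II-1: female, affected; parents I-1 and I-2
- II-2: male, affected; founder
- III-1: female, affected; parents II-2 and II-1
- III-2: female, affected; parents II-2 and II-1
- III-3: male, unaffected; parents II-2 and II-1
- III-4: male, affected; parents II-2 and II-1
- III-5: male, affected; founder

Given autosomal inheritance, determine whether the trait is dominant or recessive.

II-2 and II-1 are both affected yet have an unaffected child III-3. Under a recessive model two affected parents are homozygous and every child would be affected, so the trait cannot be recessive.

dominant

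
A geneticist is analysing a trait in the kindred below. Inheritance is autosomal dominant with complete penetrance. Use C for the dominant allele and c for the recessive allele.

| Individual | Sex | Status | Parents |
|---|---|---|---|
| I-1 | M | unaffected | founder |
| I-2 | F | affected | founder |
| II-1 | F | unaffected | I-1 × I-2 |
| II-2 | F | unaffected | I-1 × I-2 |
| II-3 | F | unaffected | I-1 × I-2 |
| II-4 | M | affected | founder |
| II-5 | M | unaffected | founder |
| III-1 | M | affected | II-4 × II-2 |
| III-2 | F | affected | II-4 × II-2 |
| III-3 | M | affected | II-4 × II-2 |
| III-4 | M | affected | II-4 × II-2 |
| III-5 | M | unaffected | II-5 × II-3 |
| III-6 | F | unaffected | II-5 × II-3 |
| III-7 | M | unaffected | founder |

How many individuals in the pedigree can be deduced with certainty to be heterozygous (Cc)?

5

Obligate heterozygotes: I-2 is affected so carries C and passed c to II-1 (cc), so I-2 is Cc; III-1 is affected so carries C and received c from II-2 (cc), so III-1 is Cc; III-2 is affected so carries C and received c from II-2 (cc), so III-2 is Cc; III-3 is affected so carries C and received c from II-2 (cc), so III-3 is Cc; III-4 is affected so carries C and received c from II-2 (cc), so III-4 is Cc.
Every other individual is either homozygous by phenotype or has at least one consistent homozygous assignment, so the count is 5.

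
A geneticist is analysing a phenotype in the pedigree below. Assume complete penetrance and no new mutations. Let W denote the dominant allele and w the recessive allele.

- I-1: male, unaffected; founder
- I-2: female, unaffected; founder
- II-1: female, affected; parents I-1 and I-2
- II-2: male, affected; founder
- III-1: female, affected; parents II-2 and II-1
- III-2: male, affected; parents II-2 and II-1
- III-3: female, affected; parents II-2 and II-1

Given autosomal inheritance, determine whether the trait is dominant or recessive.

I-1 and I-2 are both unaffected yet have an affected child II-1. Under dominance, an affected child requires at least one affected parent, so the trait cannot be dominant.

recessive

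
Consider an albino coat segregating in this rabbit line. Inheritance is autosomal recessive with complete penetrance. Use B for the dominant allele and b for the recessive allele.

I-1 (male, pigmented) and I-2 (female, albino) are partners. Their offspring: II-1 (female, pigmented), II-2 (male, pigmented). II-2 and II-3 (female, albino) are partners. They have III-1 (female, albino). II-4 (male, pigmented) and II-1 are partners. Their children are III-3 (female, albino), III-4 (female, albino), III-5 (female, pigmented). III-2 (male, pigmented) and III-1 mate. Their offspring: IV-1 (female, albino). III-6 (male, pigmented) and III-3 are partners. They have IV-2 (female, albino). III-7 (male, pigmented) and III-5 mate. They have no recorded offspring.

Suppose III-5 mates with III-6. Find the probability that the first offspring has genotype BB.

II-4 is pigmented so carries B and passed b to III-3 (bb), so II-4 is Bb.
II-1 is pigmented so carries B and received b from I-2 (bb), so II-1 is Bb.
III-5 is a pigmented offspring of II-4 (Bb) × II-1 (Bb), whose cross gives 1/4 BB : 1/2 Bb : 1/4 bb; conditioning on being pigmented, III-5 is BB with probability 1/3, Bb with probability 2/3.
III-6 is pigmented so carries B and passed b to IV-2 (bb), so III-6 is Bb.
Summing over parental genotype combinations, P(offspring has genotype BB) = 1/3·1/2 + 2/3·1/4 = 1/3.

1/3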